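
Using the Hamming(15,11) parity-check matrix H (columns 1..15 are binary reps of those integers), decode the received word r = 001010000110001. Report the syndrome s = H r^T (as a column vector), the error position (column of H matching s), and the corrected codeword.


s = (1, 0, 0, 0)^T, error position = 8, corrected codeword c = 001010010110001

Compute s = H r^T mod 2 one row at a time:
  s_1 = 0 + 0 + 1 + 1 + 0 + 0 + 0 + 1 = 3 ≡ 1 (mod 2).
  s_2 = 0 + 1 + 0 + 0 + 0 + 0 + 0 + 1 = 2 ≡ 0 (mod 2).
  s_3 = 0 + 1 + 0 + 0 + 1 + 1 + 0 + 1 = 4 ≡ 0 (mod 2).
  s_4 = 0 + 1 + 1 + 0 + 0 + 1 + 0 + 1 = 4 ≡ 0 (mod 2).
s = (1, 0, 0, 0)^T — this equals column 8 of H (binary 1000), so error is at position 8.
Correct: flip bit 8 of r = 001010000110001 to get c = 001010010110001.


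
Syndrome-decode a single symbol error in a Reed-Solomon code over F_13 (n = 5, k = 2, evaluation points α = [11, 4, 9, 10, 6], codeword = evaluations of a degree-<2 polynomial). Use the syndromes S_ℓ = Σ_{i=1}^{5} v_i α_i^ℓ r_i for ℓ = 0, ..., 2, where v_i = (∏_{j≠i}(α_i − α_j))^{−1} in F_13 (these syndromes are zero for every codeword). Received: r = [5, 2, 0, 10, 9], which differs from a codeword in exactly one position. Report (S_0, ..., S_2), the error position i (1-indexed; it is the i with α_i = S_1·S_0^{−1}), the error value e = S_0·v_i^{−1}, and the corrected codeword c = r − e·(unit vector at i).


S = (10, 6, 1), error at position 1, error magnitude e = 11, c = [7, 2, 0, 10, 9].

Step 1: column multipliers v_i = (∏_{j≠i}(α_i − α_j))^{−1} mod 13.
  i = 1 (α = 11): (11−4)(11−9)(11−10)(11−6) = 7·2·1·5 = 70 ≡ 5, so v_1 = 5^{−1} = 8 (mod 13).
  i = 2 (α = 4): (4−11)(4−9)(4−10)(4−6) = (−7)·(−5)·(−6)·(−2) = 420 ≡ 4, so v_2 = 4^{−1} = 10 (mod 13).
  i = 3 (α = 9): (9−11)(9−4)(9−10)(9−6) = (−2)·5·(−1)·3 = 30 ≡ 4, so v_3 = 4^{−1} = 10 (mod 13).
  i = 4 (α = 10): (10−11)(10−4)(10−9)(10−6) = (−1)·6·1·4 = −24 ≡ 2, so v_4 = 2^{−1} = 7 (mod 13).
  i = 5 (α = 6): (6−11)(6−4)(6−9)(6−10) = (−5)·2·(−3)·(−4) = −120 ≡ 10, so v_5 = 10^{−1} = 4 (mod 13).
  v = [8, 10, 10, 7, 4].
Step 2: syndromes of r = [5, 2, 0, 10, 9] (all sums mod 13).
  S_0 = Σ v_i r_i = 8·5 + 10·2 + 10·0 + 7·10 + 4·9 = 166 ≡ 10.
  S_1 = Σ v_i α_i r_i = 8·11·5 + 10·4·2 + 10·9·0 + 7·10·10 + 4·6·9 = 1436 ≡ 6.
  α_i^2 mod 13 = [4, 3, 3, 9, 10].
  S_2 = Σ v_i α_i^2 r_i = 8·4·5 + 10·3·2 + 10·3·0 + 7·9·10 + 4·10·9 = 1210 ≡ 1.
  S = (10, 6, 1) ≠ 0, so r is not a codeword (an error is present).
Step 3: locate the error. For a single error e at position i, S_ℓ = v_i·e·α_i^ℓ, so α_err = S_1/S_0.
  S_0^{−1} = 10^{−1} = 4 (mod 13), so α_err = 6·4 = 24 ≡ 11 = α_1. Error position i = 1.
  Consistency check: S_2/S_1 = 1·11 = 11 ≡ 11 = α_err ✓ (single-error assumption holds).
Step 4: error magnitude e = S_0/v_1 = S_0·∏_{j≠1}(α_1 − α_j) = 10·5 = 50 ≡ 11 (mod 13).
Step 5: correct position 1: c_1 = r_1 − e = 5 − 11 ≡ 7 (mod 13). Hence c = [7, 2, 0, 10, 9].
  Check: interpolating c through the α_i gives m(x) = 1 + 10·x (degree < 2) with m(α_i) = c_i for every i, so c is indeed a codeword.


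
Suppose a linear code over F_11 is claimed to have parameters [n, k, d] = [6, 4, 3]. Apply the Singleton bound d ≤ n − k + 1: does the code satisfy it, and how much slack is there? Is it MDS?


Singleton RHS = n − k + 1 = 3, slack = 0, bound satisfied, MDS.

Singleton bound: d ≤ n − k + 1.
Here n = 6, k = 4, so n − k + 1 = 3.
Given d = 3, check d ≤ 3: YES.
Slack = (n − k + 1) − d = 0.
The code is MDS (slack = 0).
Description: the claimed parameters are [6, 4, 3]_11; such a code would be MDS (meets Singleton bound).


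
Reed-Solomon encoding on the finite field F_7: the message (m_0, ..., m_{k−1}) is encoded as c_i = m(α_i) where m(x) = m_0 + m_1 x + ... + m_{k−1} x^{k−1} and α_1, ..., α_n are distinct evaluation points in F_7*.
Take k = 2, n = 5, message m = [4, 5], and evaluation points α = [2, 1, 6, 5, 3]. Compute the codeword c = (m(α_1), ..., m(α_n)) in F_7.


c = [0, 2, 6, 1, 5]

Message polynomial: m(x) = 4 + 5·x (mod 7).
For each evaluation point α_i, compute m(α_i) mod 7:
  α_1 = 2: Horner steps 5 → 0, so m(2) = 0.
  α_2 = 1: Horner steps 5 → 2, so m(1) = 2.
  α_3 = 6: Horner steps 5 → 6, so m(6) = 6.
  α_4 = 5: Horner steps 5 → 1, so m(5) = 1.
  α_5 = 3: Horner steps 5 → 5, so m(3) = 5.
Codeword c = [0, 2, 6, 1, 5] ∈ F_7^5.


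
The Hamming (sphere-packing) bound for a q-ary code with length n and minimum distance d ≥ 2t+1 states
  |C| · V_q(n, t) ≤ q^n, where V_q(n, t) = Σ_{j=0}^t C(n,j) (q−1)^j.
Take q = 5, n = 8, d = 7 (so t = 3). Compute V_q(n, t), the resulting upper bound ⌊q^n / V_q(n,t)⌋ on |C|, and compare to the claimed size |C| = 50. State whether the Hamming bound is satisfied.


V_q(n, t) = 4065, q^n = 390625, Hamming bound = 96, |C| = 50 ≤ bound (satisfied).

Step 1: Compute V_q(n, t) = Σ_{j=0}^3 C(n, j) (q−1)^j.
  j = 0: C(8,0)·(4)^0 = 1·1 = 1.
  j = 1: C(8,1)·(4)^1 = 8·4 = 32.
  j = 2: C(8,2)·(4)^2 = 28·16 = 448.
  j = 3: C(8,3)·(4)^3 = 56·64 = 3584.
  V_q(n, t) = 1 + 32 + 448 + 3584 = 4065.
Step 2: q^n = 5^8 = 390625.
Step 3: Hamming bound ⌊q^n / V_q(n,t)⌋ = ⌊390625/4065⌋ = 96.
Step 4: Compare |C| = 50 to 96: satisfied.
The claimed |C| lies below the Hamming bound.


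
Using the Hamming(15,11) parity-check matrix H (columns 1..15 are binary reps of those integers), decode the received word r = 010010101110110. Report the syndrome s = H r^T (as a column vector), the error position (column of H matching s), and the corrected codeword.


s = (1, 0, 1, 1)^T, error position = 11, corrected codeword c = 010010101100110

Compute s = H r^T mod 2 one row at a time:
  s_1 = 0 + 1 + 1 + 1 + 0 + 1 + 1 + 0 = 5 ≡ 1 (mod 2).
  s_2 = 0 + 1 + 0 + 1 + 0 + 1 + 1 + 0 = 4 ≡ 0 (mod 2).
  s_3 = 1 + 0 + 0 + 1 + 1 + 1 + 1 + 0 = 5 ≡ 1 (mod 2).
  s_4 = 0 + 0 + 1 + 1 + 1 + 1 + 1 + 0 = 5 ≡ 1 (mod 2).
s = (1, 0, 1, 1)^T — this equals column 11 of H (binary 1011), so error is at position 11.
Correct: flip bit 11 of r = 010010101110110 to get c = 010010101100110.


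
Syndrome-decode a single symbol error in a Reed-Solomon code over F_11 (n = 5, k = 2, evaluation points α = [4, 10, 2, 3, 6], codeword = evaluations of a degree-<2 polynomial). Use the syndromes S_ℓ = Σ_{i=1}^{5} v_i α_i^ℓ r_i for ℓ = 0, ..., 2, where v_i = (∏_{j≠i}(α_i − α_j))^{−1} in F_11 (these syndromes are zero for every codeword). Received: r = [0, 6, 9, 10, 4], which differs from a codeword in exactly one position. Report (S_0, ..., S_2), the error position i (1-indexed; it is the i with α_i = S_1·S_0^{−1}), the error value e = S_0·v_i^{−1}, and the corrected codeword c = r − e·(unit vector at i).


S = (8, 4, 2), error at position 5, error magnitude e = 2, c = [0, 6, 9, 10, 2].

Step 1: column multipliers v_i = (∏_{j≠i}(α_i − α_j))^{−1} mod 11.
  i = 1 (α = 4): (4−10)(4−2)(4−3)(4−6) = (−6)·2·1·(−2) = 24 ≡ 2, so v_1 = 2^{−1} = 6 (mod 11).
  i = 2 (α = 10): (10−4)(10−2)(10−3)(10−6) = 6·8·7·4 = 1344 ≡ 2, so v_2 = 2^{−1} = 6 (mod 11).
  i = 3 (α = 2): (2−4)(2−10)(2−3)(2−6) = (−2)·(−8)·(−1)·(−4) = 64 ≡ 9, so v_3 = 9^{−1} = 5 (mod 11).
  i = 4 (α = 3): (3−4)(3−10)(3−2)(3−6) = (−1)·(−7)·1·(−3) = −21 ≡ 1, so v_4 = 1^{−1} = 1 (mod 11).
  i = 5 (α = 6): (6−4)(6−10)(6−2)(6−3) = 2·(−4)·4·3 = −96 ≡ 3, so v_5 = 3^{−1} = 4 (mod 11).
  v = [6, 6, 5, 1, 4].
Step 2: syndromes of r = [0, 6, 9, 10, 4] (all sums mod 11).
  S_0 = Σ v_i r_i = 6·0 + 6·6 + 5·9 + 1·10 + 4·4 = 107 ≡ 8.
  S_1 = Σ v_i α_i r_i = 6·4·0 + 6·10·6 + 5·2·9 + 1·3·10 + 4·6·4 = 576 ≡ 4.
  α_i^2 mod 11 = [5, 1, 4, 9, 3].
  S_2 = Σ v_i α_i^2 r_i = 6·5·0 + 6·1·6 + 5·4·9 + 1·9·10 + 4·3·4 = 354 ≡ 2.
  S = (8, 4, 2) ≠ 0, so r is not a codeword (an error is present).
Step 3: locate the error. For a single error e at position i, S_ℓ = v_i·e·α_i^ℓ, so α_err = S_1/S_0.
  S_0^{−1} = 8^{−1} = 7 (mod 11), so α_err = 4·7 = 28 ≡ 6 = α_5. Error position i = 5.
  Consistency check: S_2/S_1 = 2·3 = 6 ≡ 6 = α_err ✓ (single-error assumption holds).
Step 4: error magnitude e = S_0/v_5 = S_0·∏_{j≠5}(α_5 − α_j) = 8·3 = 24 ≡ 2 (mod 11).
Step 5: correct position 5: c_5 = r_5 − e = 4 − 2 ≡ 2 (mod 11). Hence c = [0, 6, 9, 10, 2].
  Check: interpolating c through the α_i gives m(x) = 7 + 1·x (degree < 2) with m(α_i) = c_i for every i, so c is indeed a codeword.


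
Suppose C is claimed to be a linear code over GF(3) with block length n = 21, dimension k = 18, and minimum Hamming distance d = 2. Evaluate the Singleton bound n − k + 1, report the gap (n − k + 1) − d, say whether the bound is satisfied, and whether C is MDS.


Singleton RHS = n − k + 1 = 4, slack = 2, bound satisfied, not MDS.

Singleton bound: d ≤ n − k + 1.
Here n = 21, k = 18, so n − k + 1 = 4.
Given d = 2, check d ≤ 4: YES.
Slack = (n − k + 1) − d = 2.
The code is NOT MDS (slack = 2 > 0).
Description: the claimed parameters are [21, 18, 2]_3; such a code would be non-MDS.


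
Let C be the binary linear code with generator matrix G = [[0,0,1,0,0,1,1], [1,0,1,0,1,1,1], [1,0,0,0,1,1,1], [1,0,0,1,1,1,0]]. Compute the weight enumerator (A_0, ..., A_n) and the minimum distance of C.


Weight distribution: A_0 = 1, A_1 = 1, A_2 = 4, A_3 = 4, A_4 = 3, A_5 = 3. Minimum distance d = 1.

Enumerate all 2^4 = 16 messages m ∈ F_2^4.
For each, compute codeword c = mG in F_2^7, then tally its weight.
  m = 0000 → c = 0000000, weight = 0.
  m = 1000 → c = 0010011, weight = 3.
  m = 0100 → c = 1010111, weight = 5.
  m = 1100 → c = 1000100, weight = 2.
  m = 0010 → c = 1000111, weight = 4.
  m = 1010 → c = 1010100, weight = 3.
  m = 0110 → c = 0010000, weight = 1.
  m = 1110 → c = 0000011, weight = 2.
  m = 0001 → c = 1001110, weight = 4.
  m = 1001 → c = 1011101, weight = 5.
  m = 0101 → c = 0011001, weight = 3.
  m = 1101 → c = 0001010, weight = 2.
  m = 0011 → c = 0001001, weight = 2.
  m = 1011 → c = 0011010, weight = 3.
  m = 0111 → c = 1011110, weight = 5.
  m = 1111 → c = 1001101, weight = 4.
Tally weights:
  weight 0: 1 codewords.
  weight 1: 1 codewords.
  weight 2: 4 codewords.
  weight 3: 4 codewords.
  weight 4: 3 codewords.
  weight 5: 3 codewords.
Minimum distance d = smallest w > 0 with A_w > 0 = 1.
Sanity: Σ A_w = 16 = 2^4 = 16 ✓.


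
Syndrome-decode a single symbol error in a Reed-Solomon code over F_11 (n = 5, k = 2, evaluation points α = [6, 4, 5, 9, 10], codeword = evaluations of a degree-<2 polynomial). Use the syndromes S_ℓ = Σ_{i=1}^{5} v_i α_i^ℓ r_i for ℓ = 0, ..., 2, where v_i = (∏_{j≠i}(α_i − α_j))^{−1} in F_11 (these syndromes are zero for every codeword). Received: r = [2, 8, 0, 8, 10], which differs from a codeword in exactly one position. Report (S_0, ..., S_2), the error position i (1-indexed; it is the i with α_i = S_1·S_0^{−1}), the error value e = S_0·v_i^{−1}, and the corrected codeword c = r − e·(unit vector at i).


S = (2, 8, 10), error at position 2, error magnitude e = 10, c = [2, 9, 0, 8, 10].

Step 1: column multipliers v_i = (∏_{j≠i}(α_i − α_j))^{−1} mod 11.
  i = 1 (α = 6): (6−4)(6−5)(6−9)(6−10) = 2·1·(−3)·(−4) = 24 ≡ 2, so v_1 = 2^{−1} = 6 (mod 11).
  i = 2 (α = 4): (4−6)(4−5)(4−9)(4−10) = (−2)·(−1)·(−5)·(−6) = 60 ≡ 5, so v_2 = 5^{−1} = 9 (mod 11).
  i = 3 (α = 5): (5−6)(5−4)(5−9)(5−10) = (−1)·1·(−4)·(−5) = −20 ≡ 2, so v_3 = 2^{−1} = 6 (mod 11).
  i = 4 (α = 9): (9−6)(9−4)(9−5)(9−10) = 3·5·4·(−1) = −60 ≡ 6, so v_4 = 6^{−1} = 2 (mod 11).
  i = 5 (α = 10): (10−6)(10−4)(10−5)(10−9) = 4·6·5·1 = 120 ≡ 10, so v_5 = 10^{−1} = 10 (mod 11).
  v = [6, 9, 6, 2, 10].
Step 2: syndromes of r = [2, 8, 0, 8, 10] (all sums mod 11).
  S_0 = Σ v_i r_i = 6·2 + 9·8 + 6·0 + 2·8 + 10·10 = 200 ≡ 2.
  S_1 = Σ v_i α_i r_i = 6·6·2 + 9·4·8 + 6·5·0 + 2·9·8 + 10·10·10 = 1504 ≡ 8.
  α_i^2 mod 11 = [3, 5, 3, 4, 1].
  S_2 = Σ v_i α_i^2 r_i = 6·3·2 + 9·5·8 + 6·3·0 + 2·4·8 + 10·1·10 = 560 ≡ 10.
  S = (2, 8, 10) ≠ 0, so r is not a codeword (an error is present).
Step 3: locate the error. For a single error e at position i, S_ℓ = v_i·e·α_i^ℓ, so α_err = S_1/S_0.
  S_0^{−1} = 2^{−1} = 6 (mod 11), so α_err = 8·6 = 48 ≡ 4 = α_2. Error position i = 2.
  Consistency check: S_2/S_1 = 10·7 = 70 ≡ 4 = α_err ✓ (single-error assumption holds).
Step 4: error magnitude e = S_0/v_2 = S_0·∏_{j≠2}(α_2 − α_j) = 2·5 = 10 ≡ 10 (mod 11).
Step 5: correct position 2: c_2 = r_2 − e = 8 − 10 ≡ 9 (mod 11). Hence c = [2, 9, 0, 8, 10].
  Check: interpolating c through the α_i gives m(x) = 1 + 2·x (degree < 2) with m(α_i) = c_i for every i, so c is indeed a codeword.


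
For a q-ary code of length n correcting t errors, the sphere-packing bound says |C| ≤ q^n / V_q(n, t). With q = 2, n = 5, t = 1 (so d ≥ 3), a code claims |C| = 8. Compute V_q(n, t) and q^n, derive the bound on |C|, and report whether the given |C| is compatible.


V_q(n, t) = 6, q^n = 32, Hamming bound = 5, |C| = 8 > bound (violated).

Step 1: Compute V_q(n, t) = Σ_{j=0}^1 C(n, j) (q−1)^j.
  j = 0: C(5,0)·(1)^0 = 1·1 = 1.
  j = 1: C(5,1)·(1)^1 = 5·1 = 5.
  V_q(n, t) = 1 + 5 = 6.
Step 2: q^n = 2^5 = 32.
Step 3: Hamming bound ⌊q^n / V_q(n,t)⌋ = ⌊32/6⌋ = 5.
Step 4: Compare |C| = 8 to 5: violated.
The claimed |C| lies above the Hamming bound, so no 2-ary code of length 5 with d ≥ 3 can have 8 codewords.


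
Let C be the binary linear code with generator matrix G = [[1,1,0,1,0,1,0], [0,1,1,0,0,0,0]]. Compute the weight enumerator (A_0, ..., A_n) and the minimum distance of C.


Weight distribution: A_0 = 1, A_2 = 1, A_4 = 2. Minimum distance d = 2.

Enumerate all 2^2 = 4 messages m ∈ F_2^2.
For each, compute codeword c = mG in F_2^7, then tally its weight.
  m = 00 → c = 0000000, weight = 0.
  m = 10 → c = 1101010, weight = 4.
  m = 01 → c = 0110000, weight = 2.
  m = 11 → c = 1011010, weight = 4.
Tally weights:
  weight 0: 1 codewords.
  weight 2: 1 codewords.
  weight 4: 2 codewords.
Minimum distance d = smallest w > 0 with A_w > 0 = 2.
Sanity: Σ A_w = 4 = 2^2 = 4 ✓.


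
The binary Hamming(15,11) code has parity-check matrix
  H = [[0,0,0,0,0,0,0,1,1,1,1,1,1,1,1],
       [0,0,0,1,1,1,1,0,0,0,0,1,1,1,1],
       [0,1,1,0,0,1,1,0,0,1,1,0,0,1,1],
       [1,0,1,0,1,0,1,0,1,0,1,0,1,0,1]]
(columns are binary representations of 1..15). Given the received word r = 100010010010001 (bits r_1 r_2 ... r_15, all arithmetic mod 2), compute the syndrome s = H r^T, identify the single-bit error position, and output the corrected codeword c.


s = (1, 0, 0, 0)^T, error position = 8, corrected codeword c = 100010000010001

Compute s = H r^T mod 2 one row at a time:
  s_1 = 1 + 0 + 0 + 1 + 0 + 0 + 0 + 1 = 3 ≡ 1 (mod 2).
  s_2 = 0 + 1 + 0 + 0 + 0 + 0 + 0 + 1 = 2 ≡ 0 (mod 2).
  s_3 = 0 + 0 + 0 + 0 + 0 + 1 + 0 + 1 = 2 ≡ 0 (mod 2).
  s_4 = 1 + 0 + 1 + 0 + 0 + 1 + 0 + 1 = 4 ≡ 0 (mod 2).
s = (1, 0, 0, 0)^T — this equals column 8 of H (binary 1000), so error is at position 8.
Correct: flip bit 8 of r = 100010010010001 to get c = 100010000010001.


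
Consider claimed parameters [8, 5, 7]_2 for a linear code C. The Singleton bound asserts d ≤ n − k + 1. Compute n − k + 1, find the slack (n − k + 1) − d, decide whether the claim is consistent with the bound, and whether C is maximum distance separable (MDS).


Singleton RHS = n − k + 1 = 4, slack = -3, bound violated (no such code; not MDS).

Singleton bound: d ≤ n − k + 1.
Here n = 8, k = 5, so n − k + 1 = 4.
Given d = 7, check d ≤ 4: NO.
Slack = (n − k + 1) − d = -3.
The slack is negative: d = 7 exceeds n − k + 1 = 4 by 3, so the Singleton bound is violated and no linear [8, 5, 7]_2 code can exist. In particular it is not MDS (MDS requires d = n − k + 1 exactly).
Description: the claimed parameters are [8, 5, 7]_2; such a code would be impossible (violates the Singleton bound).


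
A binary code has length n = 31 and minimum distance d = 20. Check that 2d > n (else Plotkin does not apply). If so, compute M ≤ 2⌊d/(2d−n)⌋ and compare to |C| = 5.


Plotkin bound M ≤ 4; given |C| = 5 > bound (violated).

Check applicability: 2d = 40, n = 31.
2d − n = 9 > 0, so Plotkin applies.
Compute d/(2d−n) = 20/9 ≈ 2.2222.
⌊d/(2d−n)⌋ = 2.
Plotkin bound: M ≤ 2·2 = 4.
Given |C| = 5, check: VIOLATED.
This |C| is above the Plotkin bound, so no binary code with n = 31, d = 20 and 5 codewords exists.


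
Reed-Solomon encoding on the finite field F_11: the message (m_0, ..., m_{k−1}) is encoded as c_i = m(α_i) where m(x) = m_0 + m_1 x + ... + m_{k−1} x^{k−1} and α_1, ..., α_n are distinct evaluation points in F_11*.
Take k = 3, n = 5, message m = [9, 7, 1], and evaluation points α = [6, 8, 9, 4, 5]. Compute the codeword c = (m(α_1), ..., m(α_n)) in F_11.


c = [10, 8, 10, 9, 3]

Message polynomial: m(x) = 9 + 7·x + 1·x^2 (mod 11).
For each evaluation point α_i, compute m(α_i) mod 11:
  α_1 = 6: Horner steps 1 → 2 → 10, so m(6) = 10.
  α_2 = 8: Horner steps 1 → 4 → 8, so m(8) = 8.
  α_3 = 9: Horner steps 1 → 5 → 10, so m(9) = 10.
  α_4 = 4: Horner steps 1 → 0 → 9, so m(4) = 9.
  α_5 = 5: Horner steps 1 → 1 → 3, so m(5) = 3.
Codeword c = [10, 8, 10, 9, 3] ∈ F_11^5.


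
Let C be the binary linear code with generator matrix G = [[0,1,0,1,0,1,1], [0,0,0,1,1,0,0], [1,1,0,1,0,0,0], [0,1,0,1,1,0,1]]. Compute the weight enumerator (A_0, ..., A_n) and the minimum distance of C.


Weight distribution: A_0 = 1, A_2 = 4, A_3 = 6, A_4 = 3, A_5 = 2. Minimum distance d = 2.

Enumerate all 2^4 = 16 messages m ∈ F_2^4.
For each, compute codeword c = mG in F_2^7, then tally its weight.
  m = 0000 → c = 0000000, weight = 0.
  m = 1000 → c = 0101011, weight = 4.
  m = 0100 → c = 0001100, weight = 2.
  m = 1100 → c = 0100111, weight = 4.
  m = 0010 → c = 1101000, weight = 3.
  m = 1010 → c = 1000011, weight = 3.
  m = 0110 → c = 1100100, weight = 3.
  m = 1110 → c = 1001111, weight = 5.
  m = 0001 → c = 0101101, weight = 4.
  m = 1001 → c = 0000110, weight = 2.
  m = 0101 → c = 0100001, weight = 2.
  m = 1101 → c = 0001010, weight = 2.
  m = 0011 → c = 1000101, weight = 3.
  m = 1011 → c = 1101110, weight = 5.
  m = 0111 → c = 1001001, weight = 3.
  m = 1111 → c = 1100010, weight = 3.
Tally weights:
  weight 0: 1 codewords.
  weight 2: 4 codewords.
  weight 3: 6 codewords.
  weight 4: 3 codewords.
  weight 5: 2 codewords.
Minimum distance d = smallest w > 0 with A_w > 0 = 2.
Sanity: Σ A_w = 16 = 2^4 = 16 ✓.


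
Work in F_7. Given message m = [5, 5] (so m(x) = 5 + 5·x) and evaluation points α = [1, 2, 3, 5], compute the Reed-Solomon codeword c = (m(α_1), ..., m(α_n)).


c = [3, 1, 6, 2]

Message polynomial: m(x) = 5 + 5·x (mod 7).
For each evaluation point α_i, compute m(α_i) mod 7:
  α_1 = 1: Horner steps 5 → 3, so m(1) = 3.
  α_2 = 2: Horner steps 5 → 1, so m(2) = 1.
  α_3 = 3: Horner steps 5 → 6, so m(3) = 6.
  α_4 = 5: Horner steps 5 → 2, so m(5) = 2.
Codeword c = [3, 1, 6, 2] ∈ F_7^4.


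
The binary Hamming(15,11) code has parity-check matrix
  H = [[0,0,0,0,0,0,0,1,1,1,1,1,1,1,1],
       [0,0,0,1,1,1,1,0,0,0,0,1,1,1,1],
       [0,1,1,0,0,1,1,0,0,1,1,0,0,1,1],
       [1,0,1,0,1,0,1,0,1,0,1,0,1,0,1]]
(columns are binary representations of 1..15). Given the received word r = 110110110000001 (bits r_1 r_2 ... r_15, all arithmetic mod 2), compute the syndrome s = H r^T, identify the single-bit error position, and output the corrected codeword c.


s = (0, 0, 1, 0)^T, error position = 2, corrected codeword c = 100110110000001

Compute s = H r^T mod 2 one row at a time:
  s_1 = 1 + 0 + 0 + 0 + 0 + 0 + 0 + 1 = 2 ≡ 0 (mod 2).
  s_2 = 1 + 1 + 0 + 1 + 0 + 0 + 0 + 1 = 4 ≡ 0 (mod 2).
  s_3 = 1 + 0 + 0 + 1 + 0 + 0 + 0 + 1 = 3 ≡ 1 (mod 2).
  s_4 = 1 + 0 + 1 + 1 + 0 + 0 + 0 + 1 = 4 ≡ 0 (mod 2).
s = (0, 0, 1, 0)^T — this equals column 2 of H (binary 0010), so error is at position 2.
Correct: flip bit 2 of r = 110110110000001 to get c = 100110110000001.


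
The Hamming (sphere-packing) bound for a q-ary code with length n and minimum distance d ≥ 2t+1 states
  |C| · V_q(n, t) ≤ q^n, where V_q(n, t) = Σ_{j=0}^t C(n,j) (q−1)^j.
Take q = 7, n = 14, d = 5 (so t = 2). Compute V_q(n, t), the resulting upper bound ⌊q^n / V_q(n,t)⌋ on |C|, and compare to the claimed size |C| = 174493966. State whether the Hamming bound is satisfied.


V_q(n, t) = 3361, q^n = 678223072849, Hamming bound = 201792047, |C| = 174493966 ≤ bound (satisfied).

Step 1: Compute V_q(n, t) = Σ_{j=0}^2 C(n, j) (q−1)^j.
  j = 0: C(14,0)·(6)^0 = 1·1 = 1.
  j = 1: C(14,1)·(6)^1 = 14·6 = 84.
  j = 2: C(14,2)·(6)^2 = 91·36 = 3276.
  V_q(n, t) = 1 + 84 + 3276 = 3361.
Step 2: q^n = 7^14 = 678223072849.
Step 3: Hamming bound ⌊q^n / V_q(n,t)⌋ = ⌊678223072849/3361⌋ = 201792047.
Step 4: Compare |C| = 174493966 to 201792047: satisfied.
The claimed |C| lies below the Hamming bound.


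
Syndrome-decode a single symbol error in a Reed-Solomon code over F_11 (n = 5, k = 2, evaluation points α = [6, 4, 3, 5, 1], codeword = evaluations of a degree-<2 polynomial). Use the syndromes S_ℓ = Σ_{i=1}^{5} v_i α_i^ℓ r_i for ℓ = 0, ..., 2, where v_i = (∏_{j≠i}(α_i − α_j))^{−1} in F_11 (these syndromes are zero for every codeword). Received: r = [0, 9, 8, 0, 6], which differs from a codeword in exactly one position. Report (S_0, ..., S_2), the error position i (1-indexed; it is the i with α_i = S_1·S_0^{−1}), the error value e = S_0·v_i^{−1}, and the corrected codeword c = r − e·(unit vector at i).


S = (4, 9, 1), error at position 4, error magnitude e = 1, c = [0, 9, 8, 10, 6].

Step 1: column multipliers v_i = (∏_{j≠i}(α_i − α_j))^{−1} mod 11.
  i = 1 (α = 6): (6−4)(6−3)(6−5)(6−1) = 2·3·1·5 = 30 ≡ 8, so v_1 = 8^{−1} = 7 (mod 11).
  i = 2 (α = 4): (4−6)(4−3)(4−5)(4−1) = (−2)·1·(−1)·3 = 6 ≡ 6, so v_2 = 6^{−1} = 2 (mod 11).
  i = 3 (α = 3): (3−6)(3−4)(3−5)(3−1) = (−3)·(−1)·(−2)·2 = −12 ≡ 10, so v_3 = 10^{−1} = 10 (mod 11).
  i = 4 (α = 5): (5−6)(5−4)(5−3)(5−1) = (−1)·1·2·4 = −8 ≡ 3, so v_4 = 3^{−1} = 4 (mod 11).
  i = 5 (α = 1): (1−6)(1−4)(1−3)(1−5) = (−5)·(−3)·(−2)·(−4) = 120 ≡ 10, so v_5 = 10^{−1} = 10 (mod 11).
  v = [7, 2, 10, 4, 10].
Step 2: syndromes of r = [0, 9, 8, 0, 6] (all sums mod 11).
  S_0 = Σ v_i r_i = 7·0 + 2·9 + 10·8 + 4·0 + 10·6 = 158 ≡ 4.
  S_1 = Σ v_i α_i r_i = 7·6·0 + 2·4·9 + 10·3·8 + 4·5·0 + 10·1·6 = 372 ≡ 9.
  α_i^2 mod 11 = [3, 5, 9, 3, 1].
  S_2 = Σ v_i α_i^2 r_i = 7·3·0 + 2·5·9 + 10·9·8 + 4·3·0 + 10·1·6 = 870 ≡ 1.
  S = (4, 9, 1) ≠ 0, so r is not a codeword (an error is present).
Step 3: locate the error. For a single error e at position i, S_ℓ = v_i·e·α_i^ℓ, so α_err = S_1/S_0.
  S_0^{−1} = 4^{−1} = 3 (mod 11), so α_err = 9·3 = 27 ≡ 5 = α_4. Error position i = 4.
  Consistency check: S_2/S_1 = 1·5 = 5 ≡ 5 = α_err ✓ (single-error assumption holds).
Step 4: error magnitude e = S_0/v_4 = S_0·∏_{j≠4}(α_4 − α_j) = 4·3 = 12 ≡ 1 (mod 11).
Step 5: correct position 4: c_4 = r_4 − e = 0 − 1 ≡ 10 (mod 11). Hence c = [0, 9, 8, 10, 6].
  Check: interpolating c through the α_i gives m(x) = 5 + 1·x (degree < 2) with m(α_i) = c_i for every i, so c is indeed a codeword.


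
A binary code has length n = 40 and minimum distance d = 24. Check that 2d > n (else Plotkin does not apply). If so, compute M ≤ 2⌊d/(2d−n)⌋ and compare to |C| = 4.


Plotkin bound M ≤ 6; given |C| = 4 ≤ bound (satisfied).

Check applicability: 2d = 48, n = 40.
2d − n = 8 > 0, so Plotkin applies.
Compute d/(2d−n) = 24/8 ≈ 3.0000.
⌊d/(2d−n)⌋ = 3.
Plotkin bound: M ≤ 2·3 = 6.
Given |C| = 4, check: satisfied.
This |C| is below the Plotkin bound.


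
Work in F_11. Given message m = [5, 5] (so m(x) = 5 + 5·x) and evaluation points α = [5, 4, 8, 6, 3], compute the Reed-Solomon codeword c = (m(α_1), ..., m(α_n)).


c = [8, 3, 1, 2, 9]

Message polynomial: m(x) = 5 + 5·x (mod 11).
For each evaluation point α_i, compute m(α_i) mod 11:
  α_1 = 5: Horner steps 5 → 8, so m(5) = 8.
  α_2 = 4: Horner steps 5 → 3, so m(4) = 3.
  α_3 = 8: Horner steps 5 → 1, so m(8) = 1.
  α_4 = 6: Horner steps 5 → 2, so m(6) = 2.
  α_5 = 3: Horner steps 5 → 9, so m(3) = 9.
Codeword c = [8, 3, 1, 2, 9] ∈ F_11^5.


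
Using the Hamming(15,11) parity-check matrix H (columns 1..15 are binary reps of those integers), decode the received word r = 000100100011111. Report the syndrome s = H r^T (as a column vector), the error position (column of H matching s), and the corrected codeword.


s = (1, 0, 0, 0)^T, error position = 8, corrected codeword c = 000100110011111

Compute s = H r^T mod 2 one row at a time:
  s_1 = 0 + 0 + 0 + 1 + 1 + 1 + 1 + 1 = 5 ≡ 1 (mod 2).
  s_2 = 1 + 0 + 0 + 1 + 1 + 1 + 1 + 1 = 6 ≡ 0 (mod 2).
  s_3 = 0 + 0 + 0 + 1 + 0 + 1 + 1 + 1 = 4 ≡ 0 (mod 2).
  s_4 = 0 + 0 + 0 + 1 + 0 + 1 + 1 + 1 = 4 ≡ 0 (mod 2).
s = (1, 0, 0, 0)^T — this equals column 8 of H (binary 1000), so error is at position 8.
Correct: flip bit 8 of r = 000100100011111 to get c = 000100110011111.


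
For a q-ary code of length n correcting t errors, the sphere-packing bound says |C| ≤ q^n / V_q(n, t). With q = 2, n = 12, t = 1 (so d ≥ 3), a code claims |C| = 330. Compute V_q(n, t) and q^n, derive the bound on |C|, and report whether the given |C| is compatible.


V_q(n, t) = 13, q^n = 4096, Hamming bound = 315, |C| = 330 > bound (violated).

Step 1: Compute V_q(n, t) = Σ_{j=0}^1 C(n, j) (q−1)^j.
  j = 0: C(12,0)·(1)^0 = 1·1 = 1.
  j = 1: C(12,1)·(1)^1 = 12·1 = 12.
  V_q(n, t) = 1 + 12 = 13.
Step 2: q^n = 2^12 = 4096.
Step 3: Hamming bound ⌊q^n / V_q(n,t)⌋ = ⌊4096/13⌋ = 315.
Step 4: Compare |C| = 330 to 315: violated.
The claimed |C| lies above the Hamming bound, so no 2-ary code of length 12 with d ≥ 3 can have 330 codewords.


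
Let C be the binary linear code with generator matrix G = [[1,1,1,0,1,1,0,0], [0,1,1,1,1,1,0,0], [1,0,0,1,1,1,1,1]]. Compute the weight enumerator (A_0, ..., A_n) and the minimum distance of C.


Weight distribution: A_0 = 1, A_2 = 1, A_4 = 1, A_5 = 4, A_6 = 1. Minimum distance d = 2.

Enumerate all 2^3 = 8 messages m ∈ F_2^3.
For each, compute codeword c = mG in F_2^8, then tally its weight.
  m = 000 → c = 00000000, weight = 0.
  m = 100 → c = 11101100, weight = 5.
  m = 010 → c = 01111100, weight = 5.
  m = 110 → c = 10010000, weight = 2.
  m = 001 → c = 10011111, weight = 6.
  m = 101 → c = 01110011, weight = 5.
  m = 011 → c = 11100011, weight = 5.
  m = 111 → c = 00001111, weight = 4.
Tally weights:
  weight 0: 1 codewords.
  weight 2: 1 codewords.
  weight 4: 1 codewords.
  weight 5: 4 codewords.
  weight 6: 1 codewords.
Minimum distance d = smallest w > 0 with A_w > 0 = 2.
Sanity: Σ A_w = 8 = 2^3 = 8 ✓.


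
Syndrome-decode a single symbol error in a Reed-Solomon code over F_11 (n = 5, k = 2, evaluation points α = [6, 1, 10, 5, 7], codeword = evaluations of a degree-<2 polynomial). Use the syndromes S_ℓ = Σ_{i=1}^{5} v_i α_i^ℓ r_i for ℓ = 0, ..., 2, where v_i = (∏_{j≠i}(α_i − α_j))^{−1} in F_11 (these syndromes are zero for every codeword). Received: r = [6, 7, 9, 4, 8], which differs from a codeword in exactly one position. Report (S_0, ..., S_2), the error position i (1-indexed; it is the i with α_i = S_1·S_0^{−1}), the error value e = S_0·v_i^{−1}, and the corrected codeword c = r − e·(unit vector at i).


S = (6, 5, 6), error at position 3, error magnitude e = 6, c = [6, 7, 3, 4, 8].

Step 1: column multipliers v_i = (∏_{j≠i}(α_i − α_j))^{−1} mod 11.
  i = 1 (α = 6): (6−1)(6−10)(6−5)(6−7) = 5·(−4)·1·(−1) = 20 ≡ 9, so v_1 = 9^{−1} = 5 (mod 11).
  i = 2 (α = 1): (1−6)(1−10)(1−5)(1−7) = (−5)·(−9)·(−4)·(−6) = 1080 ≡ 2, so v_2 = 2^{−1} = 6 (mod 11).
  i = 3 (α = 10): (10−6)(10−1)(10−5)(10−7) = 4·9·5·3 = 540 ≡ 1, so v_3 = 1^{−1} = 1 (mod 11).
  i = 4 (α = 5): (5−6)(5−1)(5−10)(5−7) = (−1)·4·(−5)·(−2) = −40 ≡ 4, so v_4 = 4^{−1} = 3 (mod 11).
  i = 5 (α = 7): (7−6)(7−1)(7−10)(7−5) = 1·6·(−3)·2 = −36 ≡ 8, so v_5 = 8^{−1} = 7 (mod 11).
  v = [5, 6, 1, 3, 7].
Step 2: syndromes of r = [6, 7, 9, 4, 8] (all sums mod 11).
  S_0 = Σ v_i r_i = 5·6 + 6·7 + 1·9 + 3·4 + 7·8 = 149 ≡ 6.
  S_1 = Σ v_i α_i r_i = 5·6·6 + 6·1·7 + 1·10·9 + 3·5·4 + 7·7·8 = 764 ≡ 5.
  α_i^2 mod 11 = [3, 1, 1, 3, 5].
  S_2 = Σ v_i α_i^2 r_i = 5·3·6 + 6·1·7 + 1·1·9 + 3·3·4 + 7·5·8 = 457 ≡ 6.
  S = (6, 5, 6) ≠ 0, so r is not a codeword (an error is present).
Step 3: locate the error. For a single error e at position i, S_ℓ = v_i·e·α_i^ℓ, so α_err = S_1/S_0.
  S_0^{−1} = 6^{−1} = 2 (mod 11), so α_err = 5·2 = 10 ≡ 10 = α_3. Error position i = 3.
  Consistency check: S_2/S_1 = 6·9 = 54 ≡ 10 = α_err ✓ (single-error assumption holds).
Step 4: error magnitude e = S_0/v_3 = S_0·∏_{j≠3}(α_3 − α_j) = 6·1 = 6 ≡ 6 (mod 11).
Step 5: correct position 3: c_3 = r_3 − e = 9 − 6 ≡ 3 (mod 11). Hence c = [6, 7, 3, 4, 8].
  Check: interpolating c through the α_i gives m(x) = 5 + 2·x (degree < 2) with m(α_i) = c_i for every i, so c is indeed a codeword.


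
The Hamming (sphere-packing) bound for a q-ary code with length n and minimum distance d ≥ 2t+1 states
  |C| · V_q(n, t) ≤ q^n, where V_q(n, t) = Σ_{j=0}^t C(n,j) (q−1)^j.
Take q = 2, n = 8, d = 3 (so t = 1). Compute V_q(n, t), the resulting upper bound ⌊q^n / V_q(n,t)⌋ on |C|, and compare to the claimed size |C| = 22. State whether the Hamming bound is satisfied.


V_q(n, t) = 9, q^n = 256, Hamming bound = 28, |C| = 22 ≤ bound (satisfied).

Step 1: Compute V_q(n, t) = Σ_{j=0}^1 C(n, j) (q−1)^j.
  j = 0: C(8,0)·(1)^0 = 1·1 = 1.
  j = 1: C(8,1)·(1)^1 = 8·1 = 8.
  V_q(n, t) = 1 + 8 = 9.
Step 2: q^n = 2^8 = 256.
Step 3: Hamming bound ⌊q^n / V_q(n,t)⌋ = ⌊256/9⌋ = 28.
Step 4: Compare |C| = 22 to 28: satisfied.
The claimed |C| lies below the Hamming bound.


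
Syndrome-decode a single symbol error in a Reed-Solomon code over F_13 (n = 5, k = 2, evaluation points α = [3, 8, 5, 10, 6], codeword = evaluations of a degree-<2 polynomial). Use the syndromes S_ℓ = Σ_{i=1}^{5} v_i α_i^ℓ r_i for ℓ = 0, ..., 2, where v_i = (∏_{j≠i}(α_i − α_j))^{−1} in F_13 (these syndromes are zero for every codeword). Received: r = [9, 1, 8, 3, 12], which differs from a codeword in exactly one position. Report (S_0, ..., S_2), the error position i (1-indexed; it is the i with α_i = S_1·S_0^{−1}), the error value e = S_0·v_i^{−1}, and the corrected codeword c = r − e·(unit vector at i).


S = (4, 7, 9), error at position 3, error magnitude e = 10, c = [9, 1, 11, 3, 12].

Step 1: column multipliers v_i = (∏_{j≠i}(α_i − α_j))^{−1} mod 13.
  i = 1 (α = 3): (3−8)(3−5)(3−10)(3−6) = (−5)·(−2)·(−7)·(−3) = 210 ≡ 2, so v_1 = 2^{−1} = 7 (mod 13).
  i = 2 (α = 8): (8−3)(8−5)(8−10)(8−6) = 5·3·(−2)·2 = −60 ≡ 5, so v_2 = 5^{−1} = 8 (mod 13).
  i = 3 (α = 5): (5−3)(5−8)(5−10)(5−6) = 2·(−3)·(−5)·(−1) = −30 ≡ 9, so v_3 = 9^{−1} = 3 (mod 13).
  i = 4 (α = 10): (10−3)(10−8)(10−5)(10−6) = 7·2·5·4 = 280 ≡ 7, so v_4 = 7^{−1} = 2 (mod 13).
  i = 5 (α = 6): (6−3)(6−8)(6−5)(6−10) = 3·(−2)·1·(−4) = 24 ≡ 11, so v_5 = 11^{−1} = 6 (mod 13).
  v = [7, 8, 3, 2, 6].
Step 2: syndromes of r = [9, 1, 8, 3, 12] (all sums mod 13).
  S_0 = Σ v_i r_i = 7·9 + 8·1 + 3·8 + 2·3 + 6·12 = 173 ≡ 4.
  S_1 = Σ v_i α_i r_i = 7·3·9 + 8·8·1 + 3·5·8 + 2·10·3 + 6·6·12 = 865 ≡ 7.
  α_i^2 mod 13 = [9, 12, 12, 9, 10].
  S_2 = Σ v_i α_i^2 r_i = 7·9·9 + 8·12·1 + 3·12·8 + 2·9·3 + 6·10·12 = 1725 ≡ 9.
  S = (4, 7, 9) ≠ 0, so r is not a codeword (an error is present).
Step 3: locate the error. For a single error e at position i, S_ℓ = v_i·e·α_i^ℓ, so α_err = S_1/S_0.
  S_0^{−1} = 4^{−1} = 10 (mod 13), so α_err = 7·10 = 70 ≡ 5 = α_3. Error position i = 3.
  Consistency check: S_2/S_1 = 9·2 = 18 ≡ 5 = α_err ✓ (single-error assumption holds).
Step 4: error magnitude e = S_0/v_3 = S_0·∏_{j≠3}(α_3 − α_j) = 4·9 = 36 ≡ 10 (mod 13).
Step 5: correct position 3: c_3 = r_3 − e = 8 − 10 ≡ 11 (mod 13). Hence c = [9, 1, 11, 3, 12].
  Check: interpolating c through the α_i gives m(x) = 6 + 1·x (degree < 2) with m(α_i) = c_i for every i, so c is indeed a codeword.


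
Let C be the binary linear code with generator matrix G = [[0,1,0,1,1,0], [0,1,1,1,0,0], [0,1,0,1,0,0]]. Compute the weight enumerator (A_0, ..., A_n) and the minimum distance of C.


Weight distribution: A_0 = 1, A_1 = 2, A_2 = 2, A_3 = 2, A_4 = 1. Minimum distance d = 1.

Enumerate all 2^3 = 8 messages m ∈ F_2^3.
For each, compute codeword c = mG in F_2^6, then tally its weight.
  m = 000 → c = 000000, weight = 0.
  m = 100 → c = 010110, weight = 3.
  m = 010 → c = 011100, weight = 3.
  m = 110 → c = 001010, weight = 2.
  m = 001 → c = 010100, weight = 2.
  m = 101 → c = 000010, weight = 1.
  m = 011 → c = 001000, weight = 1.
  m = 111 → c = 011110, weight = 4.
Tally weights:
  weight 0: 1 codewords.
  weight 1: 2 codewords.
  weight 2: 2 codewords.
  weight 3: 2 codewords.
  weight 4: 1 codewords.
Minimum distance d = smallest w > 0 with A_w > 0 = 1.
Sanity: Σ A_w = 8 = 2^3 = 8 ✓.


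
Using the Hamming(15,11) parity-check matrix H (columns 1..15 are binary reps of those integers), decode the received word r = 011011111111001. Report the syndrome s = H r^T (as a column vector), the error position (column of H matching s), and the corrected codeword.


s = (0, 1, 1, 0)^T, error position = 6, corrected codeword c = 011010111111001

Compute s = H r^T mod 2 one row at a time:
  s_1 = 1 + 1 + 1 + 1 + 1 + 0 + 0 + 1 = 6 ≡ 0 (mod 2).
  s_2 = 0 + 1 + 1 + 1 + 1 + 0 + 0 + 1 = 5 ≡ 1 (mod 2).
  s_3 = 1 + 1 + 1 + 1 + 1 + 1 + 0 + 1 = 7 ≡ 1 (mod 2).
  s_4 = 0 + 1 + 1 + 1 + 1 + 1 + 0 + 1 = 6 ≡ 0 (mod 2).
s = (0, 1, 1, 0)^T — this equals column 6 of H (binary 0110), so error is at position 6.
Correct: flip bit 6 of r = 011011111111001 to get c = 011010111111001.


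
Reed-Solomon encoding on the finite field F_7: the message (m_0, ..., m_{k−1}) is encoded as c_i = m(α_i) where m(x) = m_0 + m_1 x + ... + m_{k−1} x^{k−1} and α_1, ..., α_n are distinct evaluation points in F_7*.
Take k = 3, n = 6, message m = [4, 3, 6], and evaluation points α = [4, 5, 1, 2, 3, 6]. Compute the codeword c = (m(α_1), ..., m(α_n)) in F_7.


c = [0, 1, 6, 6, 4, 0]

Message polynomial: m(x) = 4 + 3·x + 6·x^2 (mod 7).
For each evaluation point α_i, compute m(α_i) mod 7:
  α_1 = 4: Horner steps 6 → 6 → 0, so m(4) = 0.
  α_2 = 5: Horner steps 6 → 5 → 1, so m(5) = 1.
  α_3 = 1: Horner steps 6 → 2 → 6, so m(1) = 6.
  α_4 = 2: Horner steps 6 → 1 → 6, so m(2) = 6.
  α_5 = 3: Horner steps 6 → 0 → 4, so m(3) = 4.
  α_6 = 6: Horner steps 6 → 4 → 0, so m(6) = 0.
Codeword c = [0, 1, 6, 6, 4, 0] ∈ F_7^6.


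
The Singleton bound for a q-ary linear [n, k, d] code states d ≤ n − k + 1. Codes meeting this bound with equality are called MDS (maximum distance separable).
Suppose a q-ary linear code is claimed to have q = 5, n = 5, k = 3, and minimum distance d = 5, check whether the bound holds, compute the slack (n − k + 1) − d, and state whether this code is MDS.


Singleton RHS = n − k + 1 = 3, slack = -2, bound violated (no such code; not MDS).

Singleton bound: d ≤ n − k + 1.
Here n = 5, k = 3, so n − k + 1 = 3.
Given d = 5, check d ≤ 3: NO.
Slack = (n − k + 1) − d = -2.
The slack is negative: d = 5 exceeds n − k + 1 = 3 by 2, so the Singleton bound is violated and no linear [5, 3, 5]_5 code can exist. In particular it is not MDS (MDS requires d = n − k + 1 exactly).
Description: the claimed parameters are [5, 3, 5]_5; such a code would be impossible (violates the Singleton bound).


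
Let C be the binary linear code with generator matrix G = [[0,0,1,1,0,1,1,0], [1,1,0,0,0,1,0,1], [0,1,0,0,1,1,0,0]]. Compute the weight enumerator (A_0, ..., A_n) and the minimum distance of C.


Weight distribution: A_0 = 1, A_3 = 2, A_4 = 2, A_5 = 1, A_6 = 1, A_7 = 1. Minimum distance d = 3.

Enumerate all 2^3 = 8 messages m ∈ F_2^3.
For each, compute codeword c = mG in F_2^8, then tally its weight.
  m = 000 → c = 00000000, weight = 0.
  m = 100 → c = 00110110, weight = 4.
  m = 010 → c = 11000101, weight = 4.
  m = 110 → c = 11110011, weight = 6.
  m = 001 → c = 01001100, weight = 3.
  m = 101 → c = 01111010, weight = 5.
  m = 011 → c = 10001001, weight = 3.
  m = 111 → c = 10111111, weight = 7.
Tally weights:
  weight 0: 1 codewords.
  weight 3: 2 codewords.
  weight 4: 2 codewords.
  weight 5: 1 codewords.
  weight 6: 1 codewords.
  weight 7: 1 codewords.
Minimum distance d = smallest w > 0 with A_w > 0 = 3.
Sanity: Σ A_w = 8 = 2^3 = 8 ✓.


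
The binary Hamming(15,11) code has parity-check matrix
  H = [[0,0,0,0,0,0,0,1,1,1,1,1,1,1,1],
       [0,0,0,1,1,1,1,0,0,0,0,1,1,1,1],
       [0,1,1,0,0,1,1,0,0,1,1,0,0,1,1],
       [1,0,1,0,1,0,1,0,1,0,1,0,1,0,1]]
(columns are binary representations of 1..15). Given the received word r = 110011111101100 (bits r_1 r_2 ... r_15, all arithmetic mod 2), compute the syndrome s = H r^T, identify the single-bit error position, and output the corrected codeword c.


s = (1, 1, 0, 1)^T, error position = 13, corrected codeword c = 110011111101000

Compute s = H r^T mod 2 one row at a time:
  s_1 = 1 + 1 + 1 + 0 + 1 + 1 + 0 + 0 = 5 ≡ 1 (mod 2).
  s_2 = 0 + 1 + 1 + 1 + 1 + 1 + 0 + 0 = 5 ≡ 1 (mod 2).
  s_3 = 1 + 0 + 1 + 1 + 1 + 0 + 0 + 0 = 4 ≡ 0 (mod 2).
  s_4 = 1 + 0 + 1 + 1 + 1 + 0 + 1 + 0 = 5 ≡ 1 (mod 2).
s = (1, 1, 0, 1)^T — this equals column 13 of H (binary 1101), so error is at position 13.
Correct: flip bit 13 of r = 110011111101100 to get c = 110011111101000.


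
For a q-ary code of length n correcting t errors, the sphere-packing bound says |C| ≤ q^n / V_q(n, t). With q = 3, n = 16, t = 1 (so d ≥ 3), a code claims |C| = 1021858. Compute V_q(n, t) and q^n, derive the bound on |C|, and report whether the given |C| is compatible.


V_q(n, t) = 33, q^n = 43046721, Hamming bound = 1304446, |C| = 1021858 ≤ bound (satisfied).

Step 1: Compute V_q(n, t) = Σ_{j=0}^1 C(n, j) (q−1)^j.
  j = 0: C(16,0)·(2)^0 = 1·1 = 1.
  j = 1: C(16,1)·(2)^1 = 16·2 = 32.
  V_q(n, t) = 1 + 32 = 33.
Step 2: q^n = 3^16 = 43046721.
Step 3: Hamming bound ⌊q^n / V_q(n,t)⌋ = ⌊43046721/33⌋ = 1304446.
Step 4: Compare |C| = 1021858 to 1304446: satisfied.
The claimed |C| lies below the Hamming bound.


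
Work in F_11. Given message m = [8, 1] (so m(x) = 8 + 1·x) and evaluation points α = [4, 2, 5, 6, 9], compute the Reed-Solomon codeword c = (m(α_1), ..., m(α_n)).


c = [1, 10, 2, 3, 6]

Message polynomial: m(x) = 8 + 1·x (mod 11).
For each evaluation point α_i, compute m(α_i) mod 11:
  α_1 = 4: Horner steps 1 → 1, so m(4) = 1.
  α_2 = 2: Horner steps 1 → 10, so m(2) = 10.
  α_3 = 5: Horner steps 1 → 2, so m(5) = 2.
  α_4 = 6: Horner steps 1 → 3, so m(6) = 3.
  α_5 = 9: Horner steps 1 → 6, so m(9) = 6.
Codeword c = [1, 10, 2, 3, 6] ∈ F_11^5.


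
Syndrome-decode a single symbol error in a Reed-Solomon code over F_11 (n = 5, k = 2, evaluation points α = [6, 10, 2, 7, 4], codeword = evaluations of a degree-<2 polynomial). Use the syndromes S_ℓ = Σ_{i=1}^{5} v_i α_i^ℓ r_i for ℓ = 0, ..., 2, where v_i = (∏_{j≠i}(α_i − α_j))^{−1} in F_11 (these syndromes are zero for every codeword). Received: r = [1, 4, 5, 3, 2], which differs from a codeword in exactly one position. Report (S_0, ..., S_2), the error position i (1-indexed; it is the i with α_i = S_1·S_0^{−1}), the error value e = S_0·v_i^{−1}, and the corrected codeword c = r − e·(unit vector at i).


S = (9, 10, 5), error at position 1, error magnitude e = 2, c = [10, 4, 5, 3, 2].

Step 1: column multipliers v_i = (∏_{j≠i}(α_i − α_j))^{−1} mod 11.
  i = 1 (α = 6): (6−10)(6−2)(6−7)(6−4) = (−4)·4·(−1)·2 = 32 ≡ 10, so v_1 = 10^{−1} = 10 (mod 11).
  i = 2 (α = 10): (10−6)(10−2)(10−7)(10−4) = 4·8·3·6 = 576 ≡ 4, so v_2 = 4^{−1} = 3 (mod 11).
  i = 3 (α = 2): (2−6)(2−10)(2−7)(2−4) = (−4)·(−8)·(−5)·(−2) = 320 ≡ 1, so v_3 = 1^{−1} = 1 (mod 11).
  i = 4 (α = 7): (7−6)(7−10)(7−2)(7−4) = 1·(−3)·5·3 = −45 ≡ 10, so v_4 = 10^{−1} = 10 (mod 11).
  i = 5 (α = 4): (4−6)(4−10)(4−2)(4−7) = (−2)·(−6)·2·(−3) = −72 ≡ 5, so v_5 = 5^{−1} = 9 (mod 11).
  v = [10, 3, 1, 10, 9].
Step 2: syndromes of r = [1, 4, 5, 3, 2] (all sums mod 11).
  S_0 = Σ v_i r_i = 10·1 + 3·4 + 1·5 + 10·3 + 9·2 = 75 ≡ 9.
  S_1 = Σ v_i α_i r_i = 10·6·1 + 3·10·4 + 1·2·5 + 10·7·3 + 9·4·2 = 472 ≡ 10.
  α_i^2 mod 11 = [3, 1, 4, 5, 5].
  S_2 = Σ v_i α_i^2 r_i = 10·3·1 + 3·1·4 + 1·4·5 + 10·5·3 + 9·5·2 = 302 ≡ 5.
  S = (9, 10, 5) ≠ 0, so r is not a codeword (an error is present).
Step 3: locate the error. For a single error e at position i, S_ℓ = v_i·e·α_i^ℓ, so α_err = S_1/S_0.
  S_0^{−1} = 9^{−1} = 5 (mod 11), so α_err = 10·5 = 50 ≡ 6 = α_1. Error position i = 1.
  Consistency check: S_2/S_1 = 5·10 = 50 ≡ 6 = α_err ✓ (single-error assumption holds).
Step 4: error magnitude e = S_0/v_1 = S_0·∏_{j≠1}(α_1 − α_j) = 9·10 = 90 ≡ 2 (mod 11).
Step 5: correct position 1: c_1 = r_1 − e = 1 − 2 ≡ 10 (mod 11). Hence c = [10, 4, 5, 3, 2].
  Check: interpolating c through the α_i gives m(x) = 8 + 4·x (degree < 2) with m(α_i) = c_i for every i, so c is indeed a codeword.
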